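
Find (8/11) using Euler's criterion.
(8/11) = 8^{5} mod 11 = -1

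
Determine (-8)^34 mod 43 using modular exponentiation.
Using repeated squaring. (-8) ≡ 35 (mod 43). 34 = 32 + 2 (binary 100010). Repeated squaring mod 43: 35^1 ≡ 35; 35^2 ≡ 35² = 1225 ≡ 21; 35^4 ≡ 21² = 441 ≡ 11; 35^8 ≡ 11² = 121 ≡ 35; 35^16 ≡ 35² = 1225 ≡ 21; 35^32 ≡ 21² = 441 ≡ 11. Multiply: (-8)^34 ≡ 35^32 × 35^2 ≡ 11 × 21 (mod 43): 11 × 21 = 231 ≡ 16. So (-8)^34 ≡ 16 (mod 43).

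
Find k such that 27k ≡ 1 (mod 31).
27^(-1) ≡ 23 (mod 31). Verification: 27 × 23 = 621 ≡ 1 (mod 31)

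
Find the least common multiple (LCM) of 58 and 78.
2262

First find GCD(58, 78) using the Euclidean algorithm:
58 = 0 × 78 + 58
78 = 1 × 58 + 20
58 = 2 × 20 + 18
20 = 1 × 18 + 2
18 = 9 × 2 + 0
GCD(58, 78) = 2

LCM formula: LCM(a, b) = (a × b) / GCD(a, b)
LCM(58, 78) = (58 × 78) / 2
LCM(58, 78) = 4524 / 2
LCM(58, 78) = 2262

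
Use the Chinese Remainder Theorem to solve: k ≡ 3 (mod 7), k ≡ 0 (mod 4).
M = 7 × 4 = 28. M₁ = 4, y₁ ≡ 2 (mod 7). M₂ = 7, y₂ ≡ 3 (mod 4). k = 3×4×2 + 0×7×3 ≡ 24 (mod 28)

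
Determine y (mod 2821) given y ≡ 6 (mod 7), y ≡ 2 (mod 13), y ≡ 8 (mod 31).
132

Using the Chinese Remainder Theorem:
M = product of moduli = 2821
For equation 1: M_1 = 403, 403 ≡ 4 (mod 7), inverse of 403 mod 7 is 2 (check: 4 × 2 = 8 ≡ 1 (mod 7))
For equation 2: M_2 = 217, 217 ≡ 9 (mod 13), inverse of 217 mod 13 is 3 (check: 9 × 3 = 27 ≡ 1 (mod 13))
For equation 3: M_3 = 91, 91 ≡ 29 (mod 31), inverse of 91 mod 31 is 15 (check: 29 × 15 = 435 ≡ 1 (mod 31))
Combine: y ≡ Σ r_i×M_i×(M_i⁻¹ mod m_i) = 6×403×2 + 2×217×3 + 8×91×15 = 4836 + 1302 + 10920 = 17058
17058 mod 2821 = 132
y ≡ 132 (mod 2821)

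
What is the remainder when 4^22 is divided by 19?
Using Fermat: 4^{18} ≡ 1 (mod 19). 22 ≡ 4 (mod 18). So 4^{22} ≡ 4^{4} ≡ 9 (mod 19)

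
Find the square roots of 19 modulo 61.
The square roots of 19 mod 61 are 43 and 18. Verify: 43² = 1849 ≡ 19 (mod 61)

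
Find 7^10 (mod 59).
10 = 8 + 2 (binary 1010). Repeated squaring mod 59: 7^1 ≡ 7; 7^2 ≡ 7² = 49 ≡ 49; 7^4 ≡ 49² = 2401 ≡ 41; 7^8 ≡ 41² = 1681 ≡ 29. Multiply: 7^10 = 7^8 × 7^2 ≡ 29 × 49 (mod 59): 29 × 49 = 1421 ≡ 5. So 7^10 ≡ 5 (mod 59).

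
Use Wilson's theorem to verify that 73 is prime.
(72)! mod 73 = 72. Since this equals -1 (mod 73), Wilson confirms 73 is prime.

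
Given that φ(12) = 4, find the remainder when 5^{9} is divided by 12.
By Euler: 5^{4} ≡ 1 (mod 12) since gcd(5, 12) = 1. 9 = 2×4 + 1. So 5^{9} ≡ 5^{1} ≡ 5 (mod 12)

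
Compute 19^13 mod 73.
Using repeated squaring. 13 = 8 + 4 + 1 (binary 1101). Repeated squaring mod 73: 19^1 ≡ 19; 19^2 ≡ 19² = 361 ≡ 69; 19^4 ≡ 69² = 4761 ≡ 16; 19^8 ≡ 16² = 256 ≡ 37. Multiply: 19^13 = 19^8 × 19^4 × 19^1 ≡ 37 × 16 × 19 (mod 73): 37 × 16 = 592 ≡ 8; 8 × 19 = 152 ≡ 6. So 19^13 ≡ 6 (mod 73).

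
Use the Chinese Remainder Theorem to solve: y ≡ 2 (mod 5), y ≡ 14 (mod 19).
52

Using the Chinese Remainder Theorem:
M = product of moduli = 95
For equation 1: M_1 = 19, 19 ≡ 4 (mod 5), inverse of 19 mod 5 is 4 (check: 4 × 4 = 16 ≡ 1 (mod 5))
For equation 2: M_2 = 5, 5 ≡ 5 (mod 19), inverse of 5 mod 19 is 4 (check: 5 × 4 = 20 ≡ 1 (mod 19))
Combine: y ≡ Σ r_i×M_i×(M_i⁻¹ mod m_i) = 2×19×4 + 14×5×4 = 152 + 280 = 432
432 mod 95 = 52
y ≡ 52 (mod 95)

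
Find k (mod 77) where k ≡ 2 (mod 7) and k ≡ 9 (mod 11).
M = 7 × 11 = 77. M₁ = 11, y₁ ≡ 2 (mod 7). M₂ = 7, y₂ ≡ 8 (mod 11). k = 2×11×2 + 9×7×8 ≡ 9 (mod 77)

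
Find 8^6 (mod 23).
6 = 4 + 2 (binary 110). Repeated squaring mod 23: 8^1 ≡ 8; 8^2 ≡ 8² = 64 ≡ 18; 8^4 ≡ 18² = 324 ≡ 2. Multiply: 8^6 = 8^4 × 8^2 ≡ 2 × 18 (mod 23): 2 × 18 = 36 ≡ 13. So 8^6 ≡ 13 (mod 23).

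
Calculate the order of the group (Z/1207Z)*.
1120

Prime factorization: 1207 = 17 × 71
Using the formula φ(n) = n × Π(1 - 1/p) for each prime factor p:
φ(1207) = 1207 × (1 - 1/17) × (1 - 1/71)
φ(1207) = 1120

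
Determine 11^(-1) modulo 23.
11^(-1) ≡ 21 (mod 23). Verification: 11 × 21 = 231 ≡ 1 (mod 23)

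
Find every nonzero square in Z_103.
QRs mod 103: {1, 2, 4, 7, 8, 9, 13, 14, 15, 16, 17, 18, 19, 23, 25, 26, 28, 29, 30, 32, 33, 34, 36, 38, 41, 46, 49, 50, 52, 55, 56, 58, 59, 60, 61, 63, 64, 66, 68, 72, 76, 79, 81, 82, 83, 91, 92, 93, 97, 98, 100}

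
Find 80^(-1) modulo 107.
103

Using Extended Euclidean Algorithm:
gcd(80, 107) = 1
Bezout coefficients: 80 × -4 + 107 × 3 = 1
So 80 × -4 ≡ 1 (mod 107)
The inverse is -4 mod 107 = 103
Verification: 80 × 103 = 8240 = 77 × 107 + 1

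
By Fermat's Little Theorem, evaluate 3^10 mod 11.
By Fermat's Little Theorem, 3^{10} ≡ 1 (mod 11) since 11 is prime and gcd(3, 11) = 1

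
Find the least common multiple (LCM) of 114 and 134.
7638

First find GCD(114, 134) using the Euclidean algorithm:
114 = 0 × 134 + 114
134 = 1 × 114 + 20
114 = 5 × 20 + 14
20 = 1 × 14 + 6
14 = 2 × 6 + 2
6 = 3 × 2 + 0
GCD(114, 134) = 2

LCM formula: LCM(a, b) = (a × b) / GCD(a, b)
LCM(114, 134) = (114 × 134) / 2
LCM(114, 134) = 15276 / 2
LCM(114, 134) = 7638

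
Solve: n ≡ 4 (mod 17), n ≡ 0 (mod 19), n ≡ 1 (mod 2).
M = 17 × 19 × 2 = 646. M₁ = 38, y₁ ≡ 13 (mod 17). M₂ = 34, y₂ ≡ 14 (mod 19). M₃ = 323, y₃ ≡ 1 (mod 2). n = 4×38×13 + 0×34×14 + 1×323×1 ≡ 361 (mod 646)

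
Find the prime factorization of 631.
631

Divide by primes starting from smallest:
631 ÷ 631 = 1

631 = 631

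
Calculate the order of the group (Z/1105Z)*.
768

Prime factorization: 1105 = 5 × 13 × 17
Using the formula φ(n) = n × Π(1 - 1/p) for each prime factor p:
φ(1105) = 1105 × (1 - 1/5) × (1 - 1/13) × (1 - 1/17)
φ(1105) = 768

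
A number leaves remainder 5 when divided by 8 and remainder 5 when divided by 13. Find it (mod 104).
M = 8 × 13 = 104. M₁ = 13, y₁ ≡ 5 (mod 8). M₂ = 8, y₂ ≡ 5 (mod 13). r = 5×13×5 + 5×8×5 ≡ 5 (mod 104)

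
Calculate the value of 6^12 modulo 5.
Using Fermat: 6^{4} ≡ 1 (mod 5). 12 ≡ 0 (mod 4). So 6^{12} ≡ 6^{0} ≡ 1 (mod 5)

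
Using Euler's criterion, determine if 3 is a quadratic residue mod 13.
By Euler's criterion: 3^{6} ≡ 1 (mod 13). Since this equals 1, 3 is a QR.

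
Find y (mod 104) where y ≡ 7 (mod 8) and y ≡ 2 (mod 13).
M = 8 × 13 = 104. M₁ = 13, y₁ ≡ 5 (mod 8). M₂ = 8, y₂ ≡ 5 (mod 13). y = 7×13×5 + 2×8×5 ≡ 15 (mod 104)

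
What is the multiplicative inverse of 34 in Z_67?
2

Using Extended Euclidean Algorithm:
gcd(34, 67) = 1
Bezout coefficients: 34 × 2 + 67 × -1 = 1
So 34 × 2 ≡ 1 (mod 67)
The inverse is 2 mod 67 = 2
Verification: 34 × 2 = 68 = 1 × 67 + 1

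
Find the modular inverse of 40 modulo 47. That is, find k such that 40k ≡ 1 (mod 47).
20

Using Extended Euclidean Algorithm:
gcd(40, 47) = 1
Bezout coefficients: 40 × 20 + 47 × -17 = 1
So 40 × 20 ≡ 1 (mod 47)
The inverse is 20 mod 47 = 20
Verification: 40 × 20 = 800 = 17 × 47 + 1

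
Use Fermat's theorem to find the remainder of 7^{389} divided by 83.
26

By Fermat's Little Theorem, a^(p-1) ≡ 1 (mod p) for prime p and gcd(a, p) = 1
Here p = 83, so 7^82 ≡ 1 (mod 83)
We can reduce the exponent: 389 mod 82 = 61
So 7^389 ≡ 7^61 (mod 83)
Computing: 7^61 mod 83 = 26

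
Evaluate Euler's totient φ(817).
756

Prime factorization: 817 = 19 × 43
Using the formula φ(n) = n × Π(1 - 1/p) for each prime factor p:
φ(817) = 817 × (1 - 1/19) × (1 - 1/43)
φ(817) = 756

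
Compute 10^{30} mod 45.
10

Using successive squaring:
Binary expansion of 30: 11110
Powers of 10 mod 45 (each is the square of the previous):
  10^1 ≡ 10 (mod 45)
  10^2 ≡ 10² = 100 ≡ 10 (mod 45)
  10^4 ≡ 10² = 100 ≡ 10 (mod 45)
  10^8 ≡ 10² = 100 ≡ 10 (mod 45)
  10^16 ≡ 10² = 100 ≡ 10 (mod 45)
30 = 16 + 8 + 4 + 2, so 10^30 = 10^16 × 10^8 × 10^4 × 10^2 ≡ 10 × 10 × 10 × 10 (mod 45)
Multiplying step by step:
  10 × 10 = 100 ≡ 10 (mod 45)
  10 × 10 = 100 ≡ 10 (mod 45)
  10 × 10 = 100 ≡ 10 (mod 45)
Result: 10^30 ≡ 10 (mod 45)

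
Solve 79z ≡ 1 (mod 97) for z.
79^(-1) ≡ 70 (mod 97). Verification: 79 × 70 = 5530 ≡ 1 (mod 97)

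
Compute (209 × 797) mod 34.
7

(209 × 797) = 166573
166573 mod 34 = 7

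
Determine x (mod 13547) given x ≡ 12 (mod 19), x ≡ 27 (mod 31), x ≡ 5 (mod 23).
8676

Using the Chinese Remainder Theorem:
M = product of moduli = 13547
For equation 1: M_1 = 713, 713 ≡ 10 (mod 19), inverse of 713 mod 19 is 2 (check: 10 × 2 = 20 ≡ 1 (mod 19))
For equation 2: M_2 = 437, 437 ≡ 3 (mod 31), inverse of 437 mod 31 is 21 (check: 3 × 21 = 63 ≡ 1 (mod 31))
For equation 3: M_3 = 589, 589 ≡ 14 (mod 23), inverse of 589 mod 23 is 5 (check: 14 × 5 = 70 ≡ 1 (mod 23))
Combine: x ≡ Σ r_i×M_i×(M_i⁻¹ mod m_i) = 12×713×2 + 27×437×21 + 5×589×5 = 17112 + 247779 + 14725 = 279616
279616 mod 13547 = 8676
x ≡ 8676 (mod 13547)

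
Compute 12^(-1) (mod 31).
12^(-1) ≡ 13 (mod 31). Verification: 12 × 13 = 156 ≡ 1 (mod 31)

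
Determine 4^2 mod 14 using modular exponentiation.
2 = 2 (binary 10). Repeated squaring mod 14: 4^1 ≡ 4; 4^2 ≡ 4² = 16 ≡ 2. So 4^2 ≡ 2 (mod 14).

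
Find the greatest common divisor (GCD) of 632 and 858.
2

Using the Euclidean algorithm:
632 = 0 × 858 + 632
858 = 1 × 632 + 226
632 = 2 × 226 + 180
226 = 1 × 180 + 46
180 = 3 × 46 + 42
46 = 1 × 42 + 4
42 = 10 × 4 + 2
4 = 2 × 2 + 0

GCD(632, 858) = 2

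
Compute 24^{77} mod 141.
9

Using successive squaring:
Binary expansion of 77: 1001101
Powers of 24 mod 141 (each is the square of the previous):
  24^1 ≡ 24 (mod 141)
  24^2 ≡ 24² = 576 ≡ 12 (mod 141)
  24^4 ≡ 12² = 144 ≡ 3 (mod 141)
  24^8 ≡ 3² = 9 ≡ 9 (mod 141)
  24^16 ≡ 9² = 81 ≡ 81 (mod 141)
  24^32 ≡ 81² = 6561 ≡ 75 (mod 141)
  24^64 ≡ 75² = 5625 ≡ 126 (mod 141)
77 = 64 + 8 + 4 + 1, so 24^77 = 24^64 × 24^8 × 24^4 × 24^1 ≡ 126 × 9 × 3 × 24 (mod 141)
Multiplying step by step:
  126 × 9 = 1134 ≡ 6 (mod 141)
  6 × 3 = 18 ≡ 18 (mod 141)
  18 × 24 = 432 ≡ 9 (mod 141)
Result: 24^77 ≡ 9 (mod 141)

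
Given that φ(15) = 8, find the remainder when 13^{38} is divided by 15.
By Euler: 13^{8} ≡ 1 (mod 15) since gcd(13, 15) = 1. 38 = 4×8 + 6. So 13^{38} ≡ 13^{6} ≡ 4 (mod 15)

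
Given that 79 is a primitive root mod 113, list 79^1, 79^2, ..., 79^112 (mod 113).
g^1, g^2, ..., g^{112} mod 113: {79, 26, 20, 111, 68, 61, 73, 4, 90, 104, 80, 105, 46, 18, 66, 16, 21, 77, 94, 81, 71, 72, 38, 64, 84, 82, 37, 98, 58, 62, 39, 30, 110, 102, 35, 53, 6, 22, 43, 7, 101, 69, 27, 99, 24, 88, 59, 28, 65, 50, 108, 57, 96, 13, 10, 112, 34, 87, 93, 2, 45, 52, 40, 109, 23, 9, 33, 8, 67, 95, 47, 97, 92, 36, 19, 32, 42, 41, 75, 49, 29, 31, 76, 15, 55, 51, 74, 83, 3, 11, 78, 60, 107, 91, 70, 106, 12, 44, 86, 14, 89, 25, 54, 85, 48, 63, 5, 56, 17, 100, 103, 1}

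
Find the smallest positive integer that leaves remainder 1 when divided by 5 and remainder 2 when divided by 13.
M = 5 × 13 = 65. M₁ = 13, y₁ ≡ 2 (mod 5). M₂ = 5, y₂ ≡ 8 (mod 13). t = 1×13×2 + 2×5×8 ≡ 41 (mod 65). The smallest positive such number is 41.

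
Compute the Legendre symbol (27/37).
(27/37) = 27^{18} mod 37 = 1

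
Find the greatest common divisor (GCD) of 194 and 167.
1

Using the Euclidean algorithm:
194 = 1 × 167 + 27
167 = 6 × 27 + 5
27 = 5 × 5 + 2
5 = 2 × 2 + 1
2 = 2 × 1 + 0

GCD(194, 167) = 1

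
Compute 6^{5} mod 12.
0

Using successive squaring:
Binary expansion of 5: 101
Powers of 6 mod 12 (each is the square of the previous):
  6^1 ≡ 6 (mod 12)
  6^2 ≡ 6² = 36 ≡ 0 (mod 12)
  6^4 ≡ 0² = 0 ≡ 0 (mod 12)
5 = 4 + 1, so 6^5 = 6^4 × 6^1 ≡ 0 × 6 (mod 12)
Multiplying step by step:
  0 × 6 = 0 ≡ 0 (mod 12)
Result: 6^5 ≡ 0 (mod 12)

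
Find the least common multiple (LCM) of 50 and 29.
1450

First find GCD(50, 29) using the Euclidean algorithm:
50 = 1 × 29 + 21
29 = 1 × 21 + 8
21 = 2 × 8 + 5
8 = 1 × 5 + 3
5 = 1 × 3 + 2
3 = 1 × 2 + 1
2 = 2 × 1 + 0
GCD(50, 29) = 1

LCM formula: LCM(a, b) = (a × b) / GCD(a, b)
LCM(50, 29) = (50 × 29) / 1
LCM(50, 29) = 1450 / 1
LCM(50, 29) = 1450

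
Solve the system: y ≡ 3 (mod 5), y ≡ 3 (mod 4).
M = 5 × 4 = 20. M₁ = 4, y₁ ≡ 4 (mod 5). M₂ = 5, y₂ ≡ 1 (mod 4). y = 3×4×4 + 3×5×1 ≡ 3 (mod 20)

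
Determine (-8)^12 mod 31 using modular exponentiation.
Using repeated squaring. (-8) ≡ 23 (mod 31). 12 = 8 + 4 (binary 1100). Repeated squaring mod 31: 23^1 ≡ 23; 23^2 ≡ 23² = 529 ≡ 2; 23^4 ≡ 2² = 4 ≡ 4; 23^8 ≡ 4² = 16 ≡ 16. Multiply: (-8)^12 ≡ 23^8 × 23^4 ≡ 16 × 4 (mod 31): 16 × 4 = 64 ≡ 2. So (-8)^12 ≡ 2 (mod 31).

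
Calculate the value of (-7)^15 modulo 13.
Using Fermat: (-7)^{12} ≡ 1 (mod 13). 15 ≡ 3 (mod 12). So (-7)^{15} ≡ (-7)^{3} ≡ 8 (mod 13)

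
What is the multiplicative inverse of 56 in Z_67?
56^(-1) ≡ 6 (mod 67). Verification: 56 × 6 = 336 ≡ 1 (mod 67)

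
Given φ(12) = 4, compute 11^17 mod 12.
By Euler: 11^{4} ≡ 1 (mod 12) since gcd(11, 12) = 1. 17 = 4×4 + 1. So 11^{17} ≡ 11^{1} ≡ 11 (mod 12)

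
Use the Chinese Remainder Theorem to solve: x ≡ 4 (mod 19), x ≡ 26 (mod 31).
460

Using the Chinese Remainder Theorem:
M = product of moduli = 589
For equation 1: M_1 = 31, 31 ≡ 12 (mod 19), inverse of 31 mod 19 is 8 (check: 12 × 8 = 96 ≡ 1 (mod 19))
For equation 2: M_2 = 19, 19 ≡ 19 (mod 31), inverse of 19 mod 31 is 18 (check: 19 × 18 = 342 ≡ 1 (mod 31))
Combine: x ≡ Σ r_i×M_i×(M_i⁻¹ mod m_i) = 4×31×8 + 26×19×18 = 992 + 8892 = 9884
9884 mod 589 = 460
x ≡ 460 (mod 589)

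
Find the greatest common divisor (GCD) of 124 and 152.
4

Using the Euclidean algorithm:
124 = 0 × 152 + 124
152 = 1 × 124 + 28
124 = 4 × 28 + 12
28 = 2 × 12 + 4
12 = 3 × 4 + 0

GCD(124, 152) = 4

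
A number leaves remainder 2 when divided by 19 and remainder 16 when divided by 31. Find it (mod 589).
M = 19 × 31 = 589. M₁ = 31, y₁ ≡ 8 (mod 19). M₂ = 19, y₂ ≡ 18 (mod 31). y = 2×31×8 + 16×19×18 ≡ 78 (mod 589)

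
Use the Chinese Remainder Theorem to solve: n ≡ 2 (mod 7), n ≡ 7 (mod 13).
M = 7 × 13 = 91. M₁ = 13, y₁ ≡ 6 (mod 7). M₂ = 7, y₂ ≡ 2 (mod 13). n = 2×13×6 + 7×7×2 ≡ 72 (mod 91)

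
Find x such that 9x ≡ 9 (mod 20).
1

Since gcd(9, 20) = 1 divides 9, a solution exists.
Multiply both sides by the inverse of 9 mod 20:
  9^(-1) mod 20 = 9
  x ≡ 9 × 9 ≡ 81 ≡ 1 (mod 20)
Verification: 9 × 1 = 9 = 0 × 20 + 9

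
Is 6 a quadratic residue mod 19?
By Euler's criterion: 6^{9} ≡ 1 (mod 19). Since this equals 1, 6 is a QR.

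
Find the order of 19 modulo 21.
Powers of 19 mod 21: 19^1≡19, 19^2≡4, 19^3≡13, 19^4≡16, 19^5≡10, 19^6≡1. Order = 6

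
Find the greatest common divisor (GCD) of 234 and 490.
2

Using the Euclidean algorithm:
234 = 0 × 490 + 234
490 = 2 × 234 + 22
234 = 10 × 22 + 14
22 = 1 × 14 + 8
14 = 1 × 8 + 6
8 = 1 × 6 + 2
6 = 3 × 2 + 0

GCD(234, 490) = 2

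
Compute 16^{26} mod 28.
4

Using successive squaring:
Binary expansion of 26: 11010
Powers of 16 mod 28 (each is the square of the previous):
  16^1 ≡ 16 (mod 28)
  16^2 ≡ 16² = 256 ≡ 4 (mod 28)
  16^4 ≡ 4² = 16 ≡ 16 (mod 28)
  16^8 ≡ 16² = 256 ≡ 4 (mod 28)
  16^16 ≡ 4² = 16 ≡ 16 (mod 28)
26 = 16 + 8 + 2, so 16^26 = 16^16 × 16^8 × 16^2 ≡ 16 × 4 × 4 (mod 28)
Multiplying step by step:
  16 × 4 = 64 ≡ 8 (mod 28)
  8 × 4 = 32 ≡ 4 (mod 28)
Result: 16^26 ≡ 4 (mod 28)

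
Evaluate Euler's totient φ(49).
42

Prime factorization: 49 = 7^2
Using the formula φ(n) = n × Π(1 - 1/p) for each prime factor p:
φ(49) = 49 × (1 - 1/7)
φ(49) = 42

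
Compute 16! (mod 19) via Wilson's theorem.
(18)! = (16)! × (17) × (18) ≡ -1 (mod 19). So (16)! ≡ -1 × [(18)(17)]^(-1) ≡ 9 (mod 19)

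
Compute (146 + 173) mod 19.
15

(146 + 173) = 319
319 mod 19 = 15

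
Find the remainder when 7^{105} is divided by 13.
By Fermat: 7^{12} ≡ 1 (mod 13). 105 = 8×12 + 9. So 7^{105} ≡ 7^{9} ≡ 8 (mod 13)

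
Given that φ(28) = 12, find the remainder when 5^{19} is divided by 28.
By Euler: 5^{12} ≡ 1 (mod 28) since gcd(5, 28) = 1. 19 = 1×12 + 7. So 5^{19} ≡ 5^{7} ≡ 5 (mod 28)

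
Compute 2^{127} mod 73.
2

Using successive squaring:
Binary expansion of 127: 1111111
Powers of 2 mod 73 (each is the square of the previous):
  2^1 ≡ 2 (mod 73)
  2^2 ≡ 2² = 4 ≡ 4 (mod 73)
  2^4 ≡ 4² = 16 ≡ 16 (mod 73)
  2^8 ≡ 16² = 256 ≡ 37 (mod 73)
  2^16 ≡ 37² = 1369 ≡ 55 (mod 73)
  2^32 ≡ 55² = 3025 ≡ 32 (mod 73)
  2^64 ≡ 32² = 1024 ≡ 2 (mod 73)
127 = 64 + 32 + 16 + 8 + 4 + 2 + 1, so 2^127 = 2^64 × 2^32 × 2^16 × 2^8 × 2^4 × 2^2 × 2^1 ≡ 2 × 32 × 55 × 37 × 16 × 4 × 2 (mod 73)
Multiplying step by step:
  2 × 32 = 64 ≡ 64 (mod 73)
  64 × 55 = 3520 ≡ 16 (mod 73)
  16 × 37 = 592 ≡ 8 (mod 73)
  8 × 16 = 128 ≡ 55 (mod 73)
  55 × 4 = 220 ≡ 1 (mod 73)
  1 × 2 = 2 ≡ 2 (mod 73)
Result: 2^127 ≡ 2 (mod 73)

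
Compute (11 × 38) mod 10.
8

(11 × 38) = 418
418 mod 10 = 8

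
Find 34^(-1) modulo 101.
3

Using Extended Euclidean Algorithm:
gcd(34, 101) = 1
Bezout coefficients: 34 × 3 + 101 × -1 = 1
So 34 × 3 ≡ 1 (mod 101)
The inverse is 3 mod 101 = 3
Verification: 34 × 3 = 102 = 1 × 101 + 1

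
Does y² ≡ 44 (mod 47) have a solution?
By Euler's criterion: 44^{23} ≡ 46 (mod 47). Since this equals -1 (≡ 46), 44 is not a QR.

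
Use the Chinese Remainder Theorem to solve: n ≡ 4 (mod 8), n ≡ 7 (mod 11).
M = 8 × 11 = 88. M₁ = 11, y₁ ≡ 3 (mod 8). M₂ = 8, y₂ ≡ 7 (mod 11). n = 4×11×3 + 7×8×7 ≡ 84 (mod 88)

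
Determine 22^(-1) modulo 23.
22^(-1) ≡ 22 (mod 23). Verification: 22 × 22 = 484 ≡ 1 (mod 23)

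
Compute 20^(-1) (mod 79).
4

Using Extended Euclidean Algorithm:
gcd(20, 79) = 1
Bezout coefficients: 20 × 4 + 79 × -1 = 1
So 20 × 4 ≡ 1 (mod 79)
The inverse is 4 mod 79 = 4
Verification: 20 × 4 = 80 = 1 × 79 + 1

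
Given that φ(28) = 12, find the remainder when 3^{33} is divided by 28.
By Euler: 3^{12} ≡ 1 (mod 28) since gcd(3, 28) = 1. 33 = 2×12 + 9. So 3^{33} ≡ 3^{9} ≡ 27 (mod 28)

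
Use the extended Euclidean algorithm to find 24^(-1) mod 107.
Extended GCD: 24(-49) + 107(11) = 1. So 24^(-1) ≡ 58 ≡ 58 (mod 107). Verify: 24 × 58 = 1392 ≡ 1 (mod 107)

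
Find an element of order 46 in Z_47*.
5 has order 46 mod 47 since 5^{46} ≡ 1 (mod 47) and no smaller power works.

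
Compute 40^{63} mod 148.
36

Using successive squaring:
Binary expansion of 63: 111111
Powers of 40 mod 148 (each is the square of the previous):
  40^1 ≡ 40 (mod 148)
  40^2 ≡ 40² = 1600 ≡ 120 (mod 148)
  40^4 ≡ 120² = 14400 ≡ 44 (mod 148)
  40^8 ≡ 44² = 1936 ≡ 12 (mod 148)
  40^16 ≡ 12² = 144 ≡ 144 (mod 148)
  40^32 ≡ 144² = 20736 ≡ 16 (mod 148)
63 = 32 + 16 + 8 + 4 + 2 + 1, so 40^63 = 40^32 × 40^16 × 40^8 × 40^4 × 40^2 × 40^1 ≡ 16 × 144 × 12 × 44 × 120 × 40 (mod 148)
Multiplying step by step:
  16 × 144 = 2304 ≡ 84 (mod 148)
  84 × 12 = 1008 ≡ 120 (mod 148)
  120 × 44 = 5280 ≡ 100 (mod 148)
  100 × 120 = 12000 ≡ 12 (mod 148)
  12 × 40 = 480 ≡ 36 (mod 148)
Result: 40^63 ≡ 36 (mod 148)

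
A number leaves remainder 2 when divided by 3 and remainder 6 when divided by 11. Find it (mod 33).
M = 3 × 11 = 33. M₁ = 11, y₁ ≡ 2 (mod 3). M₂ = 3, y₂ ≡ 4 (mod 11). x = 2×11×2 + 6×3×4 ≡ 17 (mod 33)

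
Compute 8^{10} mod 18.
10

Using successive squaring:
Binary expansion of 10: 1010
Powers of 8 mod 18 (each is the square of the previous):
  8^1 ≡ 8 (mod 18)
  8^2 ≡ 8² = 64 ≡ 10 (mod 18)
  8^4 ≡ 10² = 100 ≡ 10 (mod 18)
  8^8 ≡ 10² = 100 ≡ 10 (mod 18)
10 = 8 + 2, so 8^10 = 8^8 × 8^2 ≡ 10 × 10 (mod 18)
Multiplying step by step:
  10 × 10 = 100 ≡ 10 (mod 18)
Result: 8^10 ≡ 10 (mod 18)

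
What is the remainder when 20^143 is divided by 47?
Using Fermat: 20^{46} ≡ 1 (mod 47). 143 ≡ 5 (mod 46). So 20^{143} ≡ 20^{5} ≡ 5 (mod 47)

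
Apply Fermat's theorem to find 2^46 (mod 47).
By Fermat's Little Theorem, 2^{46} ≡ 1 (mod 47) since 47 is prime and gcd(2, 47) = 1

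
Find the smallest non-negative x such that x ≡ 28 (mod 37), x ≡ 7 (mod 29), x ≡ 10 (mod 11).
65

Using the Chinese Remainder Theorem:
M = product of moduli = 11803
For equation 1: M_1 = 319, 319 ≡ 23 (mod 37), inverse of 319 mod 37 is 29 (check: 23 × 29 = 667 ≡ 1 (mod 37))
For equation 2: M_2 = 407, 407 ≡ 1 (mod 29), inverse of 407 mod 29 is 1 (check: 1 × 1 = 1 ≡ 1 (mod 29))
For equation 3: M_3 = 1073, 1073 ≡ 6 (mod 11), inverse of 1073 mod 11 is 2 (check: 6 × 2 = 12 ≡ 1 (mod 11))
Combine: x ≡ Σ r_i×M_i×(M_i⁻¹ mod m_i) = 28×319×29 + 7×407×1 + 10×1073×2 = 259028 + 2849 + 21460 = 283337
283337 mod 11803 = 65
x ≡ 65 (mod 11803)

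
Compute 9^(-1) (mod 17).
9^(-1) ≡ 2 (mod 17). Verification: 9 × 2 = 18 ≡ 1 (mod 17)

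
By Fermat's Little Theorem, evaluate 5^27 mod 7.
By Fermat: 5^{6} ≡ 1 (mod 7). 27 = 4×6 + 3. So 5^{27} ≡ 5^{3} ≡ 6 (mod 7)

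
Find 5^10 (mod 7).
10 = 8 + 2 (binary 1010). Repeated squaring mod 7: 5^1 ≡ 5; 5^2 ≡ 5² = 25 ≡ 4; 5^4 ≡ 4² = 16 ≡ 2; 5^8 ≡ 2² = 4 ≡ 4. Multiply: 5^10 = 5^8 × 5^2 ≡ 4 × 4 (mod 7): 4 × 4 = 16 ≡ 2. So 5^10 ≡ 2 (mod 7).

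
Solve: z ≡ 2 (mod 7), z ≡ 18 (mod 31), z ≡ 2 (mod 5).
M = 7 × 31 × 5 = 1085. M₁ = 155, y₁ ≡ 1 (mod 7). M₂ = 35, y₂ ≡ 8 (mod 31). M₃ = 217, y₃ ≡ 3 (mod 5). z = 2×155×1 + 18×35×8 + 2×217×3 ≡ 142 (mod 1085)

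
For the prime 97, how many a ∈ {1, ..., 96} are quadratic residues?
For prime 97, there are (p-1)/2 = (97-1)/2 = 48 quadratic residues (excluding 0).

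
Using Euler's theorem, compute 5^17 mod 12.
By Euler: 5^{4} ≡ 1 (mod 12) since gcd(5, 12) = 1. 17 = 4×4 + 1. So 5^{17} ≡ 5^{1} ≡ 5 (mod 12)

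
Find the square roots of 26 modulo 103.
The square roots of 26 mod 103 are 52 and 51. Verify: 52² = 2704 ≡ 26 (mod 103)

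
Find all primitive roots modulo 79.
Primitive roots mod 79: {3, 6, 7, 28, 29, 30, 34, 35, 37, 39, 43, 47, 48, 53, 54, 59, 60, 63, 66, 68, 70, 74, 75, 77}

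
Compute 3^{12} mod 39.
27

Using successive squaring:
Binary expansion of 12: 1100
Powers of 3 mod 39 (each is the square of the previous):
  3^1 ≡ 3 (mod 39)
  3^2 ≡ 3² = 9 ≡ 9 (mod 39)
  3^4 ≡ 9² = 81 ≡ 3 (mod 39)
  3^8 ≡ 3² = 9 ≡ 9 (mod 39)
12 = 8 + 4, so 3^12 = 3^8 × 3^4 ≡ 9 × 3 (mod 39)
Multiplying step by step:
  9 × 3 = 27 ≡ 27 (mod 39)
Result: 3^12 ≡ 27 (mod 39)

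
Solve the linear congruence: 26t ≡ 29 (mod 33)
10

Since gcd(26, 33) = 1 divides 29, a solution exists.
Multiply both sides by the inverse of 26 mod 33:
  26^(-1) mod 33 = 14
  x ≡ 14 × 29 ≡ 406 ≡ 10 (mod 33)
Verification: 26 × 10 = 260 = 7 × 33 + 29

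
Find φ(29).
28

Prime factorization: 29 = 29
Using the formula φ(n) = n × Π(1 - 1/p) for each prime factor p:
φ(29) = 29 × (1 - 1/29)
φ(29) = 28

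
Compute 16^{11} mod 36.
4

Using successive squaring:
Binary expansion of 11: 1011
Powers of 16 mod 36 (each is the square of the previous):
  16^1 ≡ 16 (mod 36)
  16^2 ≡ 16² = 256 ≡ 4 (mod 36)
  16^4 ≡ 4² = 16 ≡ 16 (mod 36)
  16^8 ≡ 16² = 256 ≡ 4 (mod 36)
11 = 8 + 2 + 1, so 16^11 = 16^8 × 16^2 × 16^1 ≡ 4 × 4 × 16 (mod 36)
Multiplying step by step:
  4 × 4 = 16 ≡ 16 (mod 36)
  16 × 16 = 256 ≡ 4 (mod 36)
Result: 16^11 ≡ 4 (mod 36)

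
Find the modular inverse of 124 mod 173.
124^(-1) ≡ 60 (mod 173). Verification: 124 × 60 = 7440 ≡ 1 (mod 173)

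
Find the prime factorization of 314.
2 × 157

Divide by primes starting from smallest:
314 ÷ 2 = 157
157 ÷ 157 = 1

314 = 2 × 157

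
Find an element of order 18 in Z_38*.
3 has order 18 mod 38 since 3^{18} ≡ 1 (mod 38) and no smaller power works.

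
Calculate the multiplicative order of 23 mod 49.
Powers of 23 mod 49: 23^1≡23, 23^2≡39, 23^3≡15, 23^4≡2, 23^5≡46, 23^6≡29, 23^7≡30, 23^8≡4, 23^9≡43, 23^10≡9, 23^11≡11, 23^12≡8, 23^13≡37, 23^14≡18, 23^15≡22, 23^16≡16, 23^17≡25, 23^18≡36, 23^19≡44, 23^20≡32, 23^21≡1. Order = 21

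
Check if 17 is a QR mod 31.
By Euler's criterion: 17^{15} ≡ 30 (mod 31). Since this equals -1 (≡ 30), 17 is not a QR.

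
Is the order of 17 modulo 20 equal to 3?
No, the actual order is 4, not 3.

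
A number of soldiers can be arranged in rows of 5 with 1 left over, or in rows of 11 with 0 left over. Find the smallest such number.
M = 5 × 11 = 55. M₁ = 11, y₁ ≡ 1 (mod 5). M₂ = 5, y₂ ≡ 9 (mod 11). k = 1×11×1 + 0×5×9 ≡ 11 (mod 55). The smallest positive such number is 11.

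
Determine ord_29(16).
Powers of 16 mod 29: 16^1≡16, 16^2≡24, 16^3≡7, 16^4≡25, 16^5≡23, 16^6≡20, 16^7≡1. Order = 7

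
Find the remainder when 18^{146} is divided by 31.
By Fermat: 18^{30} ≡ 1 (mod 31). 146 = 4×30 + 26. So 18^{146} ≡ 18^{26} ≡ 28 (mod 31)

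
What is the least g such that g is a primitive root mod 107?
p - 1 = 106 has prime divisors 2, 53. h is a primitive root mod 107 iff h^(106/q) ≢ 1 (mod 107) for each such q.
h = 2: 2^53 ≡ 106, 2^2 ≡ 4 (mod 107); none is 1, so 2 has order 106 and is a primitive root.
The smallest primitive root mod 107 is g = 2.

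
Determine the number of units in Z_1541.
1452

Prime factorization: 1541 = 23 × 67
Using the formula φ(n) = n × Π(1 - 1/p) for each prime factor p:
φ(1541) = 1541 × (1 - 1/23) × (1 - 1/67)
φ(1541) = 1452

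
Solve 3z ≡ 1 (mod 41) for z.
3^(-1) ≡ 14 (mod 41). Verification: 3 × 14 = 42 ≡ 1 (mod 41)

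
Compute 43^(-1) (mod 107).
43^(-1) ≡ 5 (mod 107). Verification: 43 × 5 = 215 ≡ 1 (mod 107)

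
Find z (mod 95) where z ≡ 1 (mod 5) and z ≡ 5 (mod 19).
M = 5 × 19 = 95. M₁ = 19, y₁ ≡ 4 (mod 5). M₂ = 5, y₂ ≡ 4 (mod 19). z = 1×19×4 + 5×5×4 ≡ 81 (mod 95)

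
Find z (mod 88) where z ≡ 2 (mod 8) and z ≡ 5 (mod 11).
M = 8 × 11 = 88. M₁ = 11, y₁ ≡ 3 (mod 8). M₂ = 8, y₂ ≡ 7 (mod 11). z = 2×11×3 + 5×8×7 ≡ 82 (mod 88)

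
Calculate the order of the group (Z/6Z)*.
2

Prime factorization: 6 = 2 × 3
Using the formula φ(n) = n × Π(1 - 1/p) for each prime factor p:
φ(6) = 6 × (1 - 1/2) × (1 - 1/3)
φ(6) = 2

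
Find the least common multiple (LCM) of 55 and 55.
55

First find GCD(55, 55) using the Euclidean algorithm:
55 = 1 × 55 + 0
GCD(55, 55) = 55

LCM formula: LCM(a, b) = (a × b) / GCD(a, b)
LCM(55, 55) = (55 × 55) / 55
LCM(55, 55) = 3025 / 55
LCM(55, 55) = 55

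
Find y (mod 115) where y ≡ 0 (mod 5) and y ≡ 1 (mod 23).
M = 5 × 23 = 115. M₁ = 23, y₁ ≡ 2 (mod 5). M₂ = 5, y₂ ≡ 14 (mod 23). y = 0×23×2 + 1×5×14 ≡ 70 (mod 115)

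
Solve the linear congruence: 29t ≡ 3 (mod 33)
24

Since gcd(29, 33) = 1 divides 3, a solution exists.
Multiply both sides by the inverse of 29 mod 33:
  29^(-1) mod 33 = 8
  x ≡ 8 × 3 ≡ 24 ≡ 24 (mod 33)
Verification: 29 × 24 = 696 = 21 × 33 + 3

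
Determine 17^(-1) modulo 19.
17^(-1) ≡ 9 (mod 19). Verification: 17 × 9 = 153 ≡ 1 (mod 19)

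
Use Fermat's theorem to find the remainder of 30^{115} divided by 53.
23

By Fermat's Little Theorem, a^(p-1) ≡ 1 (mod p) for prime p and gcd(a, p) = 1
Here p = 53, so 30^52 ≡ 1 (mod 53)
We can reduce the exponent: 115 mod 52 = 11
So 30^115 ≡ 30^11 (mod 53)
Computing: 30^11 mod 53 = 23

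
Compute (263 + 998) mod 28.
1

(263 + 998) = 1261
1261 mod 28 = 1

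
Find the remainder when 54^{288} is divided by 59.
By Fermat: 54^{58} ≡ 1 (mod 59). 288 = 4×58 + 56. So 54^{288} ≡ 54^{56} ≡ 26 (mod 59)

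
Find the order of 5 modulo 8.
Powers of 5 mod 8: 5^1≡5, 5^2≡1. Order = 2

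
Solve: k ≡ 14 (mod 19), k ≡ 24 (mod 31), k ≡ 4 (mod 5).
M = 19 × 31 × 5 = 2945. M₁ = 155, y₁ ≡ 13 (mod 19). M₂ = 95, y₂ ≡ 16 (mod 31). M₃ = 589, y₃ ≡ 4 (mod 5). k = 14×155×13 + 24×95×16 + 4×589×4 ≡ 489 (mod 2945)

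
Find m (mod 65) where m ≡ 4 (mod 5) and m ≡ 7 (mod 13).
M = 5 × 13 = 65. M₁ = 13, y₁ ≡ 2 (mod 5). M₂ = 5, y₂ ≡ 8 (mod 13). m = 4×13×2 + 7×5×8 ≡ 59 (mod 65)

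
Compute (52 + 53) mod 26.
1

(52 + 53) = 105
105 mod 26 = 1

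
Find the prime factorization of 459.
3^3 × 17

Divide by primes starting from smallest:
459 ÷ 3 = 153
153 ÷ 3 = 51
51 ÷ 3 = 17
17 ÷ 17 = 1

459 = 3^3 × 17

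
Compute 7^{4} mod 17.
4

Using successive squaring:
Binary expansion of 4: 100
Powers of 7 mod 17 (each is the square of the previous):
  7^1 ≡ 7 (mod 17)
  7^2 ≡ 7² = 49 ≡ 15 (mod 17)
  7^4 ≡ 15² = 225 ≡ 4 (mod 17)
4 is a power of 2, so 7^4 is the last square: ≡ 4 (mod 17)
Result: 7^4 ≡ 4 (mod 17)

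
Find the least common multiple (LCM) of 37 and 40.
1480

First find GCD(37, 40) using the Euclidean algorithm:
37 = 0 × 40 + 37
40 = 1 × 37 + 3
37 = 12 × 3 + 1
3 = 3 × 1 + 0
GCD(37, 40) = 1

LCM formula: LCM(a, b) = (a × b) / GCD(a, b)
LCM(37, 40) = (37 × 40) / 1
LCM(37, 40) = 1480 / 1
LCM(37, 40) = 1480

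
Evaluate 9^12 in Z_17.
Using repeated squaring. 12 = 8 + 4 (binary 1100). Repeated squaring mod 17: 9^1 ≡ 9; 9^2 ≡ 9² = 81 ≡ 13; 9^4 ≡ 13² = 169 ≡ 16; 9^8 ≡ 16² = 256 ≡ 1. Multiply: 9^12 = 9^8 × 9^4 ≡ 1 × 16 (mod 17): 1 × 16 = 16 ≡ 16. So 9^12 ≡ 16 (mod 17).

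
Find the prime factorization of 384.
2^7 × 3

Divide by primes starting from smallest:
384 ÷ 2 = 192
192 ÷ 2 = 96
96 ÷ 2 = 48
48 ÷ 2 = 24
24 ÷ 2 = 12
12 ÷ 2 = 6
6 ÷ 2 = 3
3 ÷ 3 = 1

384 = 2^7 × 3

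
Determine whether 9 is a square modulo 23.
By Euler's criterion: 9^{11} ≡ 1 (mod 23). Since this equals 1, 9 is a QR.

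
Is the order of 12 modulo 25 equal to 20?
Yes, ord_25(12) = 20.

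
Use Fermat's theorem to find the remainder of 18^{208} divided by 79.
1

By Fermat's Little Theorem, a^(p-1) ≡ 1 (mod p) for prime p and gcd(a, p) = 1
Here p = 79, so 18^78 ≡ 1 (mod 79)
We can reduce the exponent: 208 mod 78 = 52
So 18^208 ≡ 18^52 (mod 79)
Computing: 18^52 mod 79 = 1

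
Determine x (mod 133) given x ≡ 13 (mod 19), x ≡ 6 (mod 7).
13

Using the Chinese Remainder Theorem:
M = product of moduli = 133
For equation 1: M_1 = 7, 7 ≡ 7 (mod 19), inverse of 7 mod 19 is 11 (check: 7 × 11 = 77 ≡ 1 (mod 19))
For equation 2: M_2 = 19, 19 ≡ 5 (mod 7), inverse of 19 mod 7 is 3 (check: 5 × 3 = 15 ≡ 1 (mod 7))
Combine: x ≡ Σ r_i×M_i×(M_i⁻¹ mod m_i) = 13×7×11 + 6×19×3 = 1001 + 342 = 1343
1343 mod 133 = 13
x ≡ 13 (mod 133)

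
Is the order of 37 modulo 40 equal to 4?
Yes, ord_40(37) = 4.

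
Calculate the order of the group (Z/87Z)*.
56

Prime factorization: 87 = 3 × 29
Using the formula φ(n) = n × Π(1 - 1/p) for each prime factor p:
φ(87) = 87 × (1 - 1/3) × (1 - 1/29)
φ(87) = 56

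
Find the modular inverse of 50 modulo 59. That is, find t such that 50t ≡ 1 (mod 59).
13

Using Extended Euclidean Algorithm:
gcd(50, 59) = 1
Bezout coefficients: 50 × 13 + 59 × -11 = 1
So 50 × 13 ≡ 1 (mod 59)
The inverse is 13 mod 59 = 13
Verification: 50 × 13 = 650 = 11 × 59 + 1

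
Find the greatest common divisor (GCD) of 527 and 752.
1

Using the Euclidean algorithm:
527 = 0 × 752 + 527
752 = 1 × 527 + 225
527 = 2 × 225 + 77
225 = 2 × 77 + 71
77 = 1 × 71 + 6
71 = 11 × 6 + 5
6 = 1 × 5 + 1
5 = 5 × 1 + 0

GCD(527, 752) = 1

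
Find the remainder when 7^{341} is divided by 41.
By Fermat: 7^{40} ≡ 1 (mod 41). 341 = 8×40 + 21. So 7^{341} ≡ 7^{21} ≡ 34 (mod 41)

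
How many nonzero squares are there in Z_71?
For prime 71, there are (p-1)/2 = (71-1)/2 = 35 quadratic residues (excluding 0).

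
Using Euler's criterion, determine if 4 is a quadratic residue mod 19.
By Euler's criterion: 4^{9} ≡ 1 (mod 19). Since this equals 1, 4 is a QR.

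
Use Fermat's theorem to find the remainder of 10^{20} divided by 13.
9

By Fermat's Little Theorem, a^(p-1) ≡ 1 (mod p) for prime p and gcd(a, p) = 1
Here p = 13, so 10^12 ≡ 1 (mod 13)
We can reduce the exponent: 20 mod 12 = 8
So 10^20 ≡ 10^8 (mod 13)
Computing: 10^8 mod 13 = 9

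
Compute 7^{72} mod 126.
91

Using successive squaring:
Binary expansion of 72: 1001000
Powers of 7 mod 126 (each is the square of the previous):
  7^1 ≡ 7 (mod 126)
  7^2 ≡ 7² = 49 ≡ 49 (mod 126)
  7^4 ≡ 49² = 2401 ≡ 7 (mod 126)
  7^8 ≡ 7² = 49 ≡ 49 (mod 126)
  7^16 ≡ 49² = 2401 ≡ 7 (mod 126)
  7^32 ≡ 7² = 49 ≡ 49 (mod 126)
  7^64 ≡ 49² = 2401 ≡ 7 (mod 126)
72 = 64 + 8, so 7^72 = 7^64 × 7^8 ≡ 7 × 49 (mod 126)
Multiplying step by step:
  7 × 49 = 343 ≡ 91 (mod 126)
Result: 7^72 ≡ 91 (mod 126)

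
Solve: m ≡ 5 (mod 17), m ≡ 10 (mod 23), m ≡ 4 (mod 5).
M = 17 × 23 × 5 = 1955. M₁ = 115, y₁ ≡ 4 (mod 17). M₂ = 85, y₂ ≡ 13 (mod 23). M₃ = 391, y₃ ≡ 1 (mod 5). m = 5×115×4 + 10×85×13 + 4×391×1 ≡ 1229 (mod 1955)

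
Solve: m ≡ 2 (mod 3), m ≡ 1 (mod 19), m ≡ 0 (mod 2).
M = 3 × 19 × 2 = 114. M₁ = 38, y₁ ≡ 2 (mod 3). M₂ = 6, y₂ ≡ 16 (mod 19). M₃ = 57, y₃ ≡ 1 (mod 2). m = 2×38×2 + 1×6×16 + 0×57×1 ≡ 20 (mod 114)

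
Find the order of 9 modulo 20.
Powers of 9 mod 20: 9^1≡9, 9^2≡1. Order = 2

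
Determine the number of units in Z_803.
720

Prime factorization: 803 = 11 × 73
Using the formula φ(n) = n × Π(1 - 1/p) for each prime factor p:
φ(803) = 803 × (1 - 1/11) × (1 - 1/73)
φ(803) = 720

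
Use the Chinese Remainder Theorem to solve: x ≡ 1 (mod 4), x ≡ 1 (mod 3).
M = 4 × 3 = 12. M₁ = 3, y₁ ≡ 3 (mod 4). M₂ = 4, y₂ ≡ 1 (mod 3). x = 1×3×3 + 1×4×1 ≡ 1 (mod 12)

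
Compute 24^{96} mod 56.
8

Using successive squaring:
Binary expansion of 96: 1100000
Powers of 24 mod 56 (each is the square of the previous):
  24^1 ≡ 24 (mod 56)
  24^2 ≡ 24² = 576 ≡ 16 (mod 56)
  24^4 ≡ 16² = 256 ≡ 32 (mod 56)
  24^8 ≡ 32² = 1024 ≡ 16 (mod 56)
  24^16 ≡ 16² = 256 ≡ 32 (mod 56)
  24^32 ≡ 32² = 1024 ≡ 16 (mod 56)
  24^64 ≡ 16² = 256 ≡ 32 (mod 56)
96 = 64 + 32, so 24^96 = 24^64 × 24^32 ≡ 32 × 16 (mod 56)
Multiplying step by step:
  32 × 16 = 512 ≡ 8 (mod 56)
Result: 24^96 ≡ 8 (mod 56)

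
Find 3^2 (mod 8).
2 = 2 (binary 10). Repeated squaring mod 8: 3^1 ≡ 3; 3^2 ≡ 3² = 9 ≡ 1. So 3^2 ≡ 1 (mod 8).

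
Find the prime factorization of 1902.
2 × 3 × 317

Divide by primes starting from smallest:
1902 ÷ 2 = 951
951 ÷ 3 = 317
317 ÷ 317 = 1

1902 = 2 × 3 × 317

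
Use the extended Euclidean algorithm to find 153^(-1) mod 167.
Extended GCD: 153(-12) + 167(11) = 1. So 153^(-1) ≡ 155 ≡ 155 (mod 167). Verify: 153 × 155 = 23715 ≡ 1 (mod 167)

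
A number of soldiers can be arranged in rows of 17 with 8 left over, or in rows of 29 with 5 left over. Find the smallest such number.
M = 17 × 29 = 493. M₁ = 29, y₁ ≡ 10 (mod 17). M₂ = 17, y₂ ≡ 12 (mod 29). m = 8×29×10 + 5×17×12 ≡ 382 (mod 493). The smallest positive such number is 382.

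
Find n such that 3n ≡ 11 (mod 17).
15

Since gcd(3, 17) = 1 divides 11, a solution exists.
Multiply both sides by the inverse of 3 mod 17:
  3^(-1) mod 17 = 6
  x ≡ 6 × 11 ≡ 66 ≡ 15 (mod 17)
Verification: 3 × 15 = 45 = 2 × 17 + 11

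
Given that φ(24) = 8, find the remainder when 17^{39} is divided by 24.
By Euler: 17^{8} ≡ 1 (mod 24) since gcd(17, 24) = 1. 39 = 4×8 + 7. So 17^{39} ≡ 17^{7} ≡ 17 (mod 24)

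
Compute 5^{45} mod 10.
5

Using successive squaring:
Binary expansion of 45: 101101
Powers of 5 mod 10 (each is the square of the previous):
  5^1 ≡ 5 (mod 10)
  5^2 ≡ 5² = 25 ≡ 5 (mod 10)
  5^4 ≡ 5² = 25 ≡ 5 (mod 10)
  5^8 ≡ 5² = 25 ≡ 5 (mod 10)
  5^16 ≡ 5² = 25 ≡ 5 (mod 10)
  5^32 ≡ 5² = 25 ≡ 5 (mod 10)
45 = 32 + 8 + 4 + 1, so 5^45 = 5^32 × 5^8 × 5^4 × 5^1 ≡ 5 × 5 × 5 × 5 (mod 10)
Multiplying step by step:
  5 × 5 = 25 ≡ 5 (mod 10)
  5 × 5 = 25 ≡ 5 (mod 10)
  5 × 5 = 25 ≡ 5 (mod 10)
Result: 5^45 ≡ 5 (mod 10)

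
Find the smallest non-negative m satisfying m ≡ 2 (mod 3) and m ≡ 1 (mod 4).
M = 3 × 4 = 12. M₁ = 4, y₁ ≡ 1 (mod 3). M₂ = 3, y₂ ≡ 3 (mod 4). m = 2×4×1 + 1×3×3 ≡ 5 (mod 12)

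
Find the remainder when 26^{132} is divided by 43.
By Fermat: 26^{42} ≡ 1 (mod 43). 132 = 3×42 + 6. So 26^{132} ≡ 26^{6} ≡ 35 (mod 43)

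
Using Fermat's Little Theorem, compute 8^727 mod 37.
By Fermat: 8^{36} ≡ 1 (mod 37). 727 ≡ 7 (mod 36). So 8^{727} ≡ 8^{7} ≡ 29 (mod 37)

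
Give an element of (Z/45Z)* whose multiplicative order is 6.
4 has order 6 mod 45 since 4^{6} ≡ 1 (mod 45) and no smaller power works.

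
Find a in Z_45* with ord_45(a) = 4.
8 has order 4 mod 45 since 8^{4} ≡ 1 (mod 45) and no smaller power works.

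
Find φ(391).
352

Prime factorization: 391 = 17 × 23
Using the formula φ(n) = n × Π(1 - 1/p) for each prime factor p:
φ(391) = 391 × (1 - 1/17) × (1 - 1/23)
φ(391) = 352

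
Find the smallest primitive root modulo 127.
p - 1 = 126 has prime divisors 2, 3, 7. h is a primitive root mod 127 iff h^(126/q) ≢ 1 (mod 127) for each such q.
h = 2: 2^63 ≡ 1, 2^42 ≡ 1, 2^18 ≡ 16 (mod 127); 2^63 ≡ 1, so not a primitive root.
h = 3: 3^63 ≡ 126, 3^42 ≡ 107, 3^18 ≡ 4 (mod 127); none is 1, so 3 has order 126 and is a primitive root.
The smallest primitive root mod 127 is g = 3.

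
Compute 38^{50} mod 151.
32

Using successive squaring:
Binary expansion of 50: 110010
Powers of 38 mod 151 (each is the square of the previous):
  38^1 ≡ 38 (mod 151)
  38^2 ≡ 38² = 1444 ≡ 85 (mod 151)
  38^4 ≡ 85² = 7225 ≡ 128 (mod 151)
  38^8 ≡ 128² = 16384 ≡ 76 (mod 151)
  38^16 ≡ 76² = 5776 ≡ 38 (mod 151)
  38^32 ≡ 38² = 1444 ≡ 85 (mod 151)
50 = 32 + 16 + 2, so 38^50 = 38^32 × 38^16 × 38^2 ≡ 85 × 38 × 85 (mod 151)
Multiplying step by step:
  85 × 38 = 3230 ≡ 59 (mod 151)
  59 × 85 = 5015 ≡ 32 (mod 151)
Result: 38^50 ≡ 32 (mod 151)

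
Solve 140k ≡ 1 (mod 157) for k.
140^(-1) ≡ 120 (mod 157). Verification: 140 × 120 = 16800 ≡ 1 (mod 157)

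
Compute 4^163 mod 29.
Using Fermat: 4^{28} ≡ 1 (mod 29). 163 ≡ 23 (mod 28). So 4^{163} ≡ 4^{23} ≡ 13 (mod 29)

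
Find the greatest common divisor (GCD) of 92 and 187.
1

Using the Euclidean algorithm:
92 = 0 × 187 + 92
187 = 2 × 92 + 3
92 = 30 × 3 + 2
3 = 1 × 2 + 1
2 = 2 × 1 + 0

GCD(92, 187) = 1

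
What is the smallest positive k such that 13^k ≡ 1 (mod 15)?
Powers of 13 mod 15: 13^1≡13, 13^2≡4, 13^3≡7, 13^4≡1. Order = 4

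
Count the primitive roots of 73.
24

The number of primitive roots modulo p is φ(p-1) = φ(72)
φ(72) = 24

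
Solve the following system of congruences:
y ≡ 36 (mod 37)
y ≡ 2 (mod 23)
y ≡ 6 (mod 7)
3107

Using the Chinese Remainder Theorem:
M = product of moduli = 5957
For equation 1: M_1 = 161, 161 ≡ 13 (mod 37), inverse of 161 mod 37 is 20 (check: 13 × 20 = 260 ≡ 1 (mod 37))
For equation 2: M_2 = 259, 259 ≡ 6 (mod 23), inverse of 259 mod 23 is 4 (check: 6 × 4 = 24 ≡ 1 (mod 23))
For equation 3: M_3 = 851, 851 ≡ 4 (mod 7), inverse of 851 mod 7 is 2 (check: 4 × 2 = 8 ≡ 1 (mod 7))
Combine: y ≡ Σ r_i×M_i×(M_i⁻¹ mod m_i) = 36×161×20 + 2×259×4 + 6×851×2 = 115920 + 2072 + 10212 = 128204
128204 mod 5957 = 3107
y ≡ 3107 (mod 5957)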